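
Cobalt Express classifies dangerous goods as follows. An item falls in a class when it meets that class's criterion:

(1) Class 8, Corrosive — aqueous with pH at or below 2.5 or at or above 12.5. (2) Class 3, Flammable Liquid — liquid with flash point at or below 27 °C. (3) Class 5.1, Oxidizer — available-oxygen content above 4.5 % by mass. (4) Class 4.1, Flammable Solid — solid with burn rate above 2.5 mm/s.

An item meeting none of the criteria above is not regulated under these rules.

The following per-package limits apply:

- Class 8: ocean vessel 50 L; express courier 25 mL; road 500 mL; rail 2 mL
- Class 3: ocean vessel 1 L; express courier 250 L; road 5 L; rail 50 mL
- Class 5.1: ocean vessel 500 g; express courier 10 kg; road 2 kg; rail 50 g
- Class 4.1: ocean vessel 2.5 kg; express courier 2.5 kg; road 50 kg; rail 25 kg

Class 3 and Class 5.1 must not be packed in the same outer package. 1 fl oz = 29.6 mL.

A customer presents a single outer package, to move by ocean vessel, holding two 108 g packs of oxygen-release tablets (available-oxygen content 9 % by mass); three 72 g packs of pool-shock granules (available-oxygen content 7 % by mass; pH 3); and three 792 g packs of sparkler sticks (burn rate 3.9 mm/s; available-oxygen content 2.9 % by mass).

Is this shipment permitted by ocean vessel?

The oxygen-release tablets have available-oxygen content 9 % by mass, which is > 4.5 % by mass, so they are Class 5.1 (Oxidizer).
Available-oxygen content 7 % by mass meets the Class 5.1 criterion (Oxidizer), so the pool-shock granules are Class 5.1.
Burn rate 3.9 mm/s meets the Class 4.1 criterion (Flammable Solid), so the sparkler sticks are Class 4.1.
Class 5.1 net quantity: (two 108 g packs = 216 g) + (three 72 g packs = 216 g) = 432 g.
432 g is within the ocean vessel limit of 500 g for Class 5.1.
Class 4.1 quantity: three 792 g packs = 2.376 kg.
That is within the Class 4.1 ocean vessel limit of 2.5 kg.
The segregation rule (Class 3 with Class 5.1) does not apply to Class 5.1 with Class 4.1.
Every hazard class is within its ocean vessel limit and no segregation rule is violated.

Yes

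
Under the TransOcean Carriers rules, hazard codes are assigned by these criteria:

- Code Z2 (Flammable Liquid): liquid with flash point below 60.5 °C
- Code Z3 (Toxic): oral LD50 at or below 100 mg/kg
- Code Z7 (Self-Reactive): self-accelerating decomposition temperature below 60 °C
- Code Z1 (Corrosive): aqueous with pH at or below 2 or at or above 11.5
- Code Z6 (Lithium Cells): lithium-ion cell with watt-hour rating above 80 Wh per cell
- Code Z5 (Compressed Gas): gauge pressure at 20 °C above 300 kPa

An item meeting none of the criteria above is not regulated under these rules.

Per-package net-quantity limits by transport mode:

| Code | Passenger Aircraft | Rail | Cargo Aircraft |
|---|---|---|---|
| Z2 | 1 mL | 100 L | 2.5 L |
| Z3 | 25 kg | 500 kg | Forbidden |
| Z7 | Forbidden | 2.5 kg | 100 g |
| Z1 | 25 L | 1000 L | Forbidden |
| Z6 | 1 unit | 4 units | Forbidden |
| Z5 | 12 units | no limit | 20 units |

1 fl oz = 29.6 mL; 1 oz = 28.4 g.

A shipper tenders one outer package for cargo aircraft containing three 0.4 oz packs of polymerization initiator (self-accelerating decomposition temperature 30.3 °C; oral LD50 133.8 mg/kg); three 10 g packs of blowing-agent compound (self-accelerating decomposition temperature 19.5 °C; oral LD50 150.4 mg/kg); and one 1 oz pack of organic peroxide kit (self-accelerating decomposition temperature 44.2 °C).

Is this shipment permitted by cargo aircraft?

Yes

With self-accelerating decomposition temperature 30.3 °C (< 60 °C), the polymerization initiator falls in Code Z7.
Blowing-agent compound: self-accelerating decomposition temperature 19.5 °C < 60 °C → Code Z7 (Self-Reactive).
Self-accelerating decomposition temperature 44.2 °C meets the Code Z7 criterion (Self-Reactive), so the organic peroxide kit is Code Z7.
Total Code Z7: (three 0.4 oz packs = 34.08 g) + (three 10 g packs = 30 g) + (one 1 oz pack = 28.4 g) = 92.48 g.
92.48 g ≤ 100 g (cargo aircraft limit, Code Z7) — within limit.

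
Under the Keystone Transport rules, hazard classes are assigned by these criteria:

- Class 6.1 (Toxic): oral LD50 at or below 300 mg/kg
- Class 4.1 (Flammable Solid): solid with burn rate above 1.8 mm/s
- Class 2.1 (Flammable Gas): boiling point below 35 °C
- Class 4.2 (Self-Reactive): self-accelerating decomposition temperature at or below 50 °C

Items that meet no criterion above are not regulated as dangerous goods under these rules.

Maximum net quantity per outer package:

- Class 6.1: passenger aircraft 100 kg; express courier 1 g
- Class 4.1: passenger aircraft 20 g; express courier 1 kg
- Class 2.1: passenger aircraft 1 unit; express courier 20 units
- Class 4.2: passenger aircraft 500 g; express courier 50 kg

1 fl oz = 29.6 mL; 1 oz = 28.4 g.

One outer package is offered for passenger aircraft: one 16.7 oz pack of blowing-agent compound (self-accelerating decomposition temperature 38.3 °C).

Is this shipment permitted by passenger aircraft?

Self-accelerating decomposition temperature 38.3 °C meets the Class 4.2 criterion (Self-Reactive), so the blowing-agent compound is Class 4.2.
Class 4.2 quantity: one 16.7 oz pack = 474.28 g.
474.28 g ≤ 500 g (passenger aircraft limit, Class 4.2) — within limit.

Yes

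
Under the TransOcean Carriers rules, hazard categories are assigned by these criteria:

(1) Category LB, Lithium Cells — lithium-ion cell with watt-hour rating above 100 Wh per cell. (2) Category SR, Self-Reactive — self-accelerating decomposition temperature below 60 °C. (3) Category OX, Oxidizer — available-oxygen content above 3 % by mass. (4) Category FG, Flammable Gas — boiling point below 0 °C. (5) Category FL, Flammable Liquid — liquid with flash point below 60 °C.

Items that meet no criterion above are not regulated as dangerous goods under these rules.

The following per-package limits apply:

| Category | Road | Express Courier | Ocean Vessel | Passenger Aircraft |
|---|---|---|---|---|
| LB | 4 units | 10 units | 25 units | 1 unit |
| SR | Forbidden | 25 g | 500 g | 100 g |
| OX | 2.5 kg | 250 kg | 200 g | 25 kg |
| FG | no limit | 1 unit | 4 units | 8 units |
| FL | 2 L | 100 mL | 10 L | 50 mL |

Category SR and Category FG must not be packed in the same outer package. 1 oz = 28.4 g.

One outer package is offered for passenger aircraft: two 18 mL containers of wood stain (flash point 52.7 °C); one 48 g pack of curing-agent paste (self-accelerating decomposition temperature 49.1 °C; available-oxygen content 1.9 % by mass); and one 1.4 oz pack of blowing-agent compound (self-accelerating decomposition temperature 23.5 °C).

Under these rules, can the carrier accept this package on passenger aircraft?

Yes

Flash point 52.7 °C meets the Category FL criterion (Flammable Liquid), so the wood stain is Category FL.
With self-accelerating decomposition temperature 49.1 °C (< 60 °C), the curing-agent paste falls in Category SR.
Self-accelerating decomposition temperature 23.5 °C meets the Category SR criterion (Self-Reactive), so the blowing-agent compound is Category SR.
Category FL quantity: two 18 mL containers = 36 mL.
That is within the Category FL passenger aircraft limit of 50 mL.
Category SR net quantity: 48 g + (one 1.4 oz pack = 39.76 g) = 87.76 g.
That is within the Category SR passenger aircraft limit of 100 g.
The segregation rule (Category SR with Category FG) does not apply to Category FL with Category SR.
Every hazard category is within its passenger aircraft limit and no segregation rule is violated.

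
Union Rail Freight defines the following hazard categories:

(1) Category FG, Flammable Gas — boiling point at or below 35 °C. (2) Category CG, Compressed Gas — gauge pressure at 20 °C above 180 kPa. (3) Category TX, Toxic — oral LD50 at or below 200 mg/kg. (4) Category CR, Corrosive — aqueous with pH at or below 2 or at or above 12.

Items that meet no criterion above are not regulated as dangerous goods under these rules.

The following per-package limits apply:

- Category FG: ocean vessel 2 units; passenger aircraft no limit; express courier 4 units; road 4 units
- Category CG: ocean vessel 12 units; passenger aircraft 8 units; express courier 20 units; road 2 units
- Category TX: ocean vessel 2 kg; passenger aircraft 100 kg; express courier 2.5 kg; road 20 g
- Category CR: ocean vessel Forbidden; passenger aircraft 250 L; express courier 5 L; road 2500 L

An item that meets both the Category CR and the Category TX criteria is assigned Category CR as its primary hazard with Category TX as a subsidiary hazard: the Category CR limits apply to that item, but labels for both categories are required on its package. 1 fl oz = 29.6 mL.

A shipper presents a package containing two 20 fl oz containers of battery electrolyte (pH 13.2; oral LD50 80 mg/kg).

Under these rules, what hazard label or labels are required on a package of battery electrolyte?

Battery electrolyte: pH 13.2 ≥ 12 → Category CR (Corrosive).
Oral LD50 80 mg/kg meets the Category TX criterion (Toxic), so the battery electrolyte is Category TX.
By the precedence rule Category CR is primary and Category TX is subsidiary, and that rule requires both labels on the package.

Category CR and TX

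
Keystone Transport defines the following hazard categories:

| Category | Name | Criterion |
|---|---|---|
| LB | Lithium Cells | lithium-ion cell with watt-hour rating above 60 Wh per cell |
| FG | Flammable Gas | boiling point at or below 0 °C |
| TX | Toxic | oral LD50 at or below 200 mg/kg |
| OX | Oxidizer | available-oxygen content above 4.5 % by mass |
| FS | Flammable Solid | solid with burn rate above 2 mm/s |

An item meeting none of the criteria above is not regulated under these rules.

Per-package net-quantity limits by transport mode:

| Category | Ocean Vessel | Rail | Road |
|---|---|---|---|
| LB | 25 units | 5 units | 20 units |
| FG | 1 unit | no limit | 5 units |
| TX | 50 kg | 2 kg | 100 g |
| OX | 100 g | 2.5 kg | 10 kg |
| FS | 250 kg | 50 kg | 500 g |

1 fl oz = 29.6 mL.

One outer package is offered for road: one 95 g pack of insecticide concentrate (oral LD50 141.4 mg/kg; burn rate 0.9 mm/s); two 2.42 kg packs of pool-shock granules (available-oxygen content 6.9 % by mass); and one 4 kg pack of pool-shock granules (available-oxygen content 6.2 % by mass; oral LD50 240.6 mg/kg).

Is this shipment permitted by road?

Yes

Insecticide concentrate: oral LD50 141.4 mg/kg ≤ 200 mg/kg → Category TX (Toxic).
The pool-shock granules have available-oxygen content 6.9 % by mass, which is > 4.5 % by mass, so they are Category OX (Oxidizer).
With available-oxygen content 6.2 % by mass (> 4.5 % by mass), the pool-shock granules fall in Category OX.
Category TX quantity: 95 g.
95 g ≤ 100 g (road limit, Category TX) — within limit.
Total Category OX: (two 2.42 kg packs = 4.84 kg) + 4 kg = 8.84 kg.
That is within the Category OX road limit of 10 kg.
Every hazard category is within its road limit and no segregation rule is violated.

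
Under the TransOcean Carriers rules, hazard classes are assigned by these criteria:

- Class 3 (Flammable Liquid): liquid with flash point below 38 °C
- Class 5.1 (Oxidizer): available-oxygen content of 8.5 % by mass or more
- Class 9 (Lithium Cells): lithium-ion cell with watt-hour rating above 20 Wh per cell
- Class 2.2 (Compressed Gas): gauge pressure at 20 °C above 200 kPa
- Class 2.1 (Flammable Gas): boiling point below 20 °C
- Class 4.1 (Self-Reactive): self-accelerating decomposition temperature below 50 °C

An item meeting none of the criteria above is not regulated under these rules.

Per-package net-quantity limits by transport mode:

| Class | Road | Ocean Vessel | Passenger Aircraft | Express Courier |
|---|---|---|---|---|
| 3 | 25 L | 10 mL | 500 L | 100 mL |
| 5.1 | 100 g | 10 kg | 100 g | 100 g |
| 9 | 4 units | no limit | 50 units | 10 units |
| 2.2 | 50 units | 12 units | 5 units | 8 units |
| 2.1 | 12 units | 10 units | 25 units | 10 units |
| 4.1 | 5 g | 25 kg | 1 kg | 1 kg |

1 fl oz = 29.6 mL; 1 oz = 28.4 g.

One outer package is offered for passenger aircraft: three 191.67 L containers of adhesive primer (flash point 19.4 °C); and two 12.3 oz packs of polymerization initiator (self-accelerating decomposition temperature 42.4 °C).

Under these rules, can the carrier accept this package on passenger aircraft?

Flash point 19.4 °C meets the Class 3 criterion (Flammable Liquid), so the adhesive primer is Class 3.
Polymerization initiator: self-accelerating decomposition temperature 42.4 °C < 50 °C → Class 4.1 (Self-Reactive).
Class 4.1 quantity: two 12.3 oz packs = 698.64 g.
That is within the Class 4.1 passenger aircraft limit of 1 kg.
Class 3 quantity: three 191.67 L containers = 575.01 L.
575.01 L > 500 L (passenger aircraft limit, Class 3) — over the limit.

No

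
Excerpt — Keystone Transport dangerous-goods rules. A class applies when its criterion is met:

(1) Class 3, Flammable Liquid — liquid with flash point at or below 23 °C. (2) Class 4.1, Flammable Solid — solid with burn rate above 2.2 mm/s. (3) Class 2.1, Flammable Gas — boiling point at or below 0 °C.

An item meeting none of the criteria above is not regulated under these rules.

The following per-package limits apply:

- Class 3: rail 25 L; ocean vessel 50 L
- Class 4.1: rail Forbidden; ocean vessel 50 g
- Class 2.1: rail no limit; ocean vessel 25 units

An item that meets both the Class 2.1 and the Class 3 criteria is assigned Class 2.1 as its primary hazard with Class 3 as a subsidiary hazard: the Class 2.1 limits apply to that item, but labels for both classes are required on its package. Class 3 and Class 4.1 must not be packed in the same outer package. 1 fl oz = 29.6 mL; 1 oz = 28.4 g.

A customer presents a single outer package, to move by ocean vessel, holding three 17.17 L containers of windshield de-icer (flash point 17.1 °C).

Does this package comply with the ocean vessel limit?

Windshield de-icer: flash point 17.1 °C ≤ 23 °C → Class 3 (Flammable Liquid).
Class 3 quantity: three 17.17 L containers = 51.51 L.
That exceeds the Class 3 ocean vessel limit of 50 L.

No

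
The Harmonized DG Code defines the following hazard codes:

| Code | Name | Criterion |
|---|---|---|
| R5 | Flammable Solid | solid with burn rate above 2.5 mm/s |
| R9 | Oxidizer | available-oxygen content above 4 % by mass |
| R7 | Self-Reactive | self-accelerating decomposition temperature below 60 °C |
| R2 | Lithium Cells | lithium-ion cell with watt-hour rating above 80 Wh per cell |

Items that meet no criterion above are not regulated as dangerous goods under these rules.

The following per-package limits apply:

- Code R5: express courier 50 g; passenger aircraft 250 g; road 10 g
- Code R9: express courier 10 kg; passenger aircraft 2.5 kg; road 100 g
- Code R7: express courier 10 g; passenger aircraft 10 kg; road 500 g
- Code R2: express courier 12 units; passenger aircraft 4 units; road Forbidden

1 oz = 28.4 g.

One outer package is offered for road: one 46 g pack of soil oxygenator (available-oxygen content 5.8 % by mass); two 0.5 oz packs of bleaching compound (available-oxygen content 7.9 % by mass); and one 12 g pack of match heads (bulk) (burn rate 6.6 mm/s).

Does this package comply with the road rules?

No

Available-oxygen content 5.8 % by mass meets the Code R9 criterion (Oxidizer), so the soil oxygenator is Code R9.
Available-oxygen content 7.9 % by mass meets the Code R9 criterion (Oxidizer), so the bleaching compound is Code R9.
Match heads (bulk): burn rate 6.6 mm/s > 2.5 mm/s → Code R5 (Flammable Solid).
Total Code R9: 46 g + (two 0.5 oz packs = 28.4 g) = 74.4 g.
74.4 g is within the road limit of 100 g for Code R9.
Code R5 quantity: 12 g.
12 g > 10 g (road limit, Code R5) — over the limit.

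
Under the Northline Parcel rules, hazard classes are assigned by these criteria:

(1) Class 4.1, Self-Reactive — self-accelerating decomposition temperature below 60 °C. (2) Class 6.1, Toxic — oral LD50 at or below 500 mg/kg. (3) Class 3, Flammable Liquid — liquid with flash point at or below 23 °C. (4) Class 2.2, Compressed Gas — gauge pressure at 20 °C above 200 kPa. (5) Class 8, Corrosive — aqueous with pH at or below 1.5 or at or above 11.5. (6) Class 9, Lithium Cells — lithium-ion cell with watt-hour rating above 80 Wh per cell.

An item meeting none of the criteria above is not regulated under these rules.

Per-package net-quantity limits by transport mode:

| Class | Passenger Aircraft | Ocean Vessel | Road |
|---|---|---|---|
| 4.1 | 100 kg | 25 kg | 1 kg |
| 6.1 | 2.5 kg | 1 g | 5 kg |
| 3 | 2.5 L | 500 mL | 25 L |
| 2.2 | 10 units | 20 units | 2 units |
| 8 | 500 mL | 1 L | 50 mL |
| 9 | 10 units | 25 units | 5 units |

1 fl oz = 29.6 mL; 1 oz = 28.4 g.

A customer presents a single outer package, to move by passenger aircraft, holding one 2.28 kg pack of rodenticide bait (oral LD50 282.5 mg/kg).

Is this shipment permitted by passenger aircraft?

With oral LD50 282.5 mg/kg (≤ 500 mg/kg), the rodenticide bait falls in Class 6.1.
Class 6.1 quantity: 2.28 kg.
That is within the Class 6.1 passenger aircraft limit of 2.5 kg.

Yes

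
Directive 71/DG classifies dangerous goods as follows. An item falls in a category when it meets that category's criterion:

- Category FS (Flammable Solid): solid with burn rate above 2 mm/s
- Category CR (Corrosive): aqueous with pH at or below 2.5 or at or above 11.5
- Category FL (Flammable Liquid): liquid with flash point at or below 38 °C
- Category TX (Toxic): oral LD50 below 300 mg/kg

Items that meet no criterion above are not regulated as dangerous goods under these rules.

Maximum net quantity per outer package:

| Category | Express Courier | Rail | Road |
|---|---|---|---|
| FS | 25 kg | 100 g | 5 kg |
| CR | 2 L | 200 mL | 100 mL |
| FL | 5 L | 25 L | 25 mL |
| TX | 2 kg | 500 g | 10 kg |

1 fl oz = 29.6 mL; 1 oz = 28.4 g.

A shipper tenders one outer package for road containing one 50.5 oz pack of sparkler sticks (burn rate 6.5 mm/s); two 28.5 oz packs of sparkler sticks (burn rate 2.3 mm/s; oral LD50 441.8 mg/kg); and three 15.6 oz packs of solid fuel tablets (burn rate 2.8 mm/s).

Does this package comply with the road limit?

Yes

With burn rate 6.5 mm/s (> 2 mm/s), the sparkler sticks fall in Category FS.
With burn rate 2.3 mm/s (> 2 mm/s), the sparkler sticks fall in Category FS.
The solid fuel tablets have burn rate 2.8 mm/s, which is > 2 mm/s, so they are Category FS (Flammable Solid).
Category FS net quantity: (one 50.5 oz pack = 1434.2 g) + (two 28.5 oz packs = 1618.8 g) + (three 15.6 oz packs = 1329.12 g) = 4382.12 g.
4382.12 g is within the road limit of 5 kg for Category FS.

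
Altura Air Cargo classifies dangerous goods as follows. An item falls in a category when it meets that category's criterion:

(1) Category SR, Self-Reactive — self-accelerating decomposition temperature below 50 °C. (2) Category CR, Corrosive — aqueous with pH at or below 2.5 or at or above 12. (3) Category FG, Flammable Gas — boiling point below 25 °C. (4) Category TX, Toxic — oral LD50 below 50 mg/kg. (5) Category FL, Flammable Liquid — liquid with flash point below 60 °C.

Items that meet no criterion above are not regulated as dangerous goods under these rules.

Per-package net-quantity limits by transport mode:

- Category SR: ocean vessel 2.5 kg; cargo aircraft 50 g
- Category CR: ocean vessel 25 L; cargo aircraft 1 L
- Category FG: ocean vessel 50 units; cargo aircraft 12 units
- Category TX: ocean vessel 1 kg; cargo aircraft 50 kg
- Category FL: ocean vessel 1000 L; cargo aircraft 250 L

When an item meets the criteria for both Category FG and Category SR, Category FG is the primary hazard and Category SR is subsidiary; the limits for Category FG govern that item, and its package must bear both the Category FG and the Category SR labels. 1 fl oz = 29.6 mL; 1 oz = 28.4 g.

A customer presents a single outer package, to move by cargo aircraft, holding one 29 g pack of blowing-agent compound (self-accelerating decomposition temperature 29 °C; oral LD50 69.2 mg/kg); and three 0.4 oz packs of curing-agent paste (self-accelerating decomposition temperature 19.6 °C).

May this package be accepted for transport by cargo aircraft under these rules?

No

Self-accelerating decomposition temperature 29 °C meets the Category SR criterion (Self-Reactive), so the blowing-agent compound is Category SR.
Self-accelerating decomposition temperature 19.6 °C meets the Category SR criterion (Self-Reactive), so the curing-agent paste is Category SR.
Total Category SR: 29 g + (three 0.4 oz packs = 34.08 g) = 63.08 g.
63.08 g exceeds the cargo aircraft limit of 50 g for Category SR.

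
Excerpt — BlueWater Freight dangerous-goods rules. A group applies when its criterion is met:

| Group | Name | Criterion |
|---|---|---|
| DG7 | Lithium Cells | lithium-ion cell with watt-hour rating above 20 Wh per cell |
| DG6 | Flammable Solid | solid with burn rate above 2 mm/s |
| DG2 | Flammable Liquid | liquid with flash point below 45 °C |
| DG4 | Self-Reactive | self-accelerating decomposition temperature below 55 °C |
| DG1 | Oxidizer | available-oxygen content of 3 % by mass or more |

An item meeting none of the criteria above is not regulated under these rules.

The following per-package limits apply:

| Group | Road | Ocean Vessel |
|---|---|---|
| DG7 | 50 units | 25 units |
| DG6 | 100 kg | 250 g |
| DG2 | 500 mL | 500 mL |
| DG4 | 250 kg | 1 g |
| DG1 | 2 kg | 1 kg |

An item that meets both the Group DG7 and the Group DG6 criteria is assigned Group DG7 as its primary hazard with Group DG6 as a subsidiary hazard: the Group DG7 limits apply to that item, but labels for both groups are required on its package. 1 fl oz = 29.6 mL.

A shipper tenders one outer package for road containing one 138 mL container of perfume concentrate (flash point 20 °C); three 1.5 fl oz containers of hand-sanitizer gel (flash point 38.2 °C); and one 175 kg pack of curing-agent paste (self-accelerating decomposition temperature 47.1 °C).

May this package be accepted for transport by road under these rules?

Yes

With flash point 20 °C (< 45 °C), the perfume concentrate falls in Group DG2.
The hand-sanitizer gel has flash point 38.2 °C, which is < 45 °C, so it is Group DG2 (Flammable Liquid).
The curing-agent paste has self-accelerating decomposition temperature 47.1 °C, which is < 55 °C, so it is Group DG4 (Self-Reactive).
Group DG2 net quantity: 138 mL + (three 1.5 fl oz containers = 133.2 mL) = 271.2 mL.
271.2 mL is within the road limit of 500 mL for Group DG2.
Group DG4 quantity: 175 kg.
That is within the Group DG4 road limit of 250 kg.
Every hazard group is within its road limit and no segregation rule is violated.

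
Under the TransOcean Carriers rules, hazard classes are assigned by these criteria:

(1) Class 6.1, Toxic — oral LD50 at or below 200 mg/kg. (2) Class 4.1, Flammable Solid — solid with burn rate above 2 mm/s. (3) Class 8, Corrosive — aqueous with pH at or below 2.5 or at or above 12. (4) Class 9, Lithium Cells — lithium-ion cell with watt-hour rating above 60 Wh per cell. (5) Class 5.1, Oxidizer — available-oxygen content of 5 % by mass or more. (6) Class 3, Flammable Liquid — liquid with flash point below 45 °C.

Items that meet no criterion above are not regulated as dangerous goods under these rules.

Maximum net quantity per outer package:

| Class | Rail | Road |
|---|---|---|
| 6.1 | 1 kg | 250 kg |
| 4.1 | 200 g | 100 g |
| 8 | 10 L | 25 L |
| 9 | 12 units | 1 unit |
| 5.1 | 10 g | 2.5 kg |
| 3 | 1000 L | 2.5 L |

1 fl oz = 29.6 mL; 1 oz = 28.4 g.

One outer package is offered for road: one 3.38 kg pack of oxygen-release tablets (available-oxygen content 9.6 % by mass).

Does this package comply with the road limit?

Oxygen-release tablets: available-oxygen content 9.6 % by mass ≥ 5 % by mass → Class 5.1 (Oxidizer).
Class 5.1 quantity: 3.38 kg.
3.38 kg exceeds the road limit of 2.5 kg for Class 5.1.

No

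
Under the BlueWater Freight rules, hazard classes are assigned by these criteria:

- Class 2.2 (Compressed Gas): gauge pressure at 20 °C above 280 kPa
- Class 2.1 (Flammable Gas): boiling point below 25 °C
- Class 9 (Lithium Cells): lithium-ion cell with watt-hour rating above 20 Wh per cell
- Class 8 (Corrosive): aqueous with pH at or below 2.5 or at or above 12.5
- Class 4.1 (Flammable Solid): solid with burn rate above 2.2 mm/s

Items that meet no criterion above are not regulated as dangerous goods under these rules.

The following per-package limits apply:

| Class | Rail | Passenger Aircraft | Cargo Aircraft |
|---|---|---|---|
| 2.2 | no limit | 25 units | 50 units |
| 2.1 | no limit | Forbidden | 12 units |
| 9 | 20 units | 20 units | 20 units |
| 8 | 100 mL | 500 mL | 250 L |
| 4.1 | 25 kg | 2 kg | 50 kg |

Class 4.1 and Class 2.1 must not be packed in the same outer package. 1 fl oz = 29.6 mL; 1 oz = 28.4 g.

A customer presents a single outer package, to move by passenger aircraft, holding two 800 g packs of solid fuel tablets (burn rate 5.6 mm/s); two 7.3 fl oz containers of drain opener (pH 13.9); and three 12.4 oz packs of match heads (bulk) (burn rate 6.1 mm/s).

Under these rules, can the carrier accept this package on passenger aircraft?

No

Burn rate 5.6 mm/s meets the Class 4.1 criterion (Flammable Solid), so the solid fuel tablets are Class 4.1.
pH 13.9 meets the Class 8 criterion (Corrosive), so the drain opener is Class 8.
The match heads (bulk) have burn rate 6.1 mm/s, which is > 2.2 mm/s, so they are Class 4.1 (Flammable Solid).
Total Class 4.1: (two 800 g packs = 1.6 kg) + (three 12.4 oz packs = 1056.48 g) = 2656.48 g.
2656.48 g > 2 kg (passenger aircraft limit, Class 4.1) — over the limit.
Class 8 quantity: two 7.3 fl oz containers = 432.16 mL.
432.16 mL is within the passenger aircraft limit of 500 mL for Class 8.
The segregation rule (Class 4.1 with Class 2.1) does not apply to Class 4.1 with Class 8.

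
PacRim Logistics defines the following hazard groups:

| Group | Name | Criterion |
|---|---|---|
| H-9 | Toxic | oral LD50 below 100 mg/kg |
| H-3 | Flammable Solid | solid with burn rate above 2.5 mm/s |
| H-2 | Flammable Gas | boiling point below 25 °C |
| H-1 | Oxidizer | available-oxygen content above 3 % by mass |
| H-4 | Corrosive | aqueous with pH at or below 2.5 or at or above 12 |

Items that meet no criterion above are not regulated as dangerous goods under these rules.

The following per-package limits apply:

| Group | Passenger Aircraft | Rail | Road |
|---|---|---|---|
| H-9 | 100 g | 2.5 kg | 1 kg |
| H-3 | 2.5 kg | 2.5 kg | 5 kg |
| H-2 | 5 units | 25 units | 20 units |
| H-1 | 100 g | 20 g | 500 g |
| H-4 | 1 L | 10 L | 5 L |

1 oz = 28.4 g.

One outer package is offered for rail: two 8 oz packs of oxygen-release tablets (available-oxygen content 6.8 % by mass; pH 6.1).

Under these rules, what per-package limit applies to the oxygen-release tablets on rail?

20 g

The oxygen-release tablets have available-oxygen content 6.8 % by mass, which is > 3 % by mass, so they are Group H-1 (Oxidizer).
The rail limit for Group H-1 is 20 g.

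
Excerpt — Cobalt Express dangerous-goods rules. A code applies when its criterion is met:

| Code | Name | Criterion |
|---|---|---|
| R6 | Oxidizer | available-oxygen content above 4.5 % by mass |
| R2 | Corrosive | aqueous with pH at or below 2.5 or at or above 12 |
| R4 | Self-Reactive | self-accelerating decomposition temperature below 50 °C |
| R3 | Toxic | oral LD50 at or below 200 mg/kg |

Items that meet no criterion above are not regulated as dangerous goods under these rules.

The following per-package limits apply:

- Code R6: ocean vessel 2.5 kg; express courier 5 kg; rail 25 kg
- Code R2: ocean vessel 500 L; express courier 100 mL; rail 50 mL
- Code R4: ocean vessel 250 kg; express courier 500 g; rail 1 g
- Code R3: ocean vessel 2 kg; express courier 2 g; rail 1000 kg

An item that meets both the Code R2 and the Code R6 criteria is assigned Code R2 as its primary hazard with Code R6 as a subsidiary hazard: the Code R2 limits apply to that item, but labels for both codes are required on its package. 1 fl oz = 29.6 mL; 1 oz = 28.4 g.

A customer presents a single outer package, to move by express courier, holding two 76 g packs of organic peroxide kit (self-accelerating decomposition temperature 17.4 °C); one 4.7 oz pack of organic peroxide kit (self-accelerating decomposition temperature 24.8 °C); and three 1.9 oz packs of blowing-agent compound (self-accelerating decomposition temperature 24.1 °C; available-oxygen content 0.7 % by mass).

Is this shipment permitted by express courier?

Yes

With self-accelerating decomposition temperature 17.4 °C (< 50 °C), the organic peroxide kit falls in Code R4.
Self-accelerating decomposition temperature 24.8 °C meets the Code R4 criterion (Self-Reactive), so the organic peroxide kit is Code R4.
Self-accelerating decomposition temperature 24.1 °C meets the Code R4 criterion (Self-Reactive), so the blowing-agent compound is Code R4.
Code R4 net quantity: (two 76 g packs = 152 g) + (one 4.7 oz pack = 133.48 g) + (three 1.9 oz packs = 161.88 g) = 447.36 g.
That is within the Code R4 express courier limit of 500 g.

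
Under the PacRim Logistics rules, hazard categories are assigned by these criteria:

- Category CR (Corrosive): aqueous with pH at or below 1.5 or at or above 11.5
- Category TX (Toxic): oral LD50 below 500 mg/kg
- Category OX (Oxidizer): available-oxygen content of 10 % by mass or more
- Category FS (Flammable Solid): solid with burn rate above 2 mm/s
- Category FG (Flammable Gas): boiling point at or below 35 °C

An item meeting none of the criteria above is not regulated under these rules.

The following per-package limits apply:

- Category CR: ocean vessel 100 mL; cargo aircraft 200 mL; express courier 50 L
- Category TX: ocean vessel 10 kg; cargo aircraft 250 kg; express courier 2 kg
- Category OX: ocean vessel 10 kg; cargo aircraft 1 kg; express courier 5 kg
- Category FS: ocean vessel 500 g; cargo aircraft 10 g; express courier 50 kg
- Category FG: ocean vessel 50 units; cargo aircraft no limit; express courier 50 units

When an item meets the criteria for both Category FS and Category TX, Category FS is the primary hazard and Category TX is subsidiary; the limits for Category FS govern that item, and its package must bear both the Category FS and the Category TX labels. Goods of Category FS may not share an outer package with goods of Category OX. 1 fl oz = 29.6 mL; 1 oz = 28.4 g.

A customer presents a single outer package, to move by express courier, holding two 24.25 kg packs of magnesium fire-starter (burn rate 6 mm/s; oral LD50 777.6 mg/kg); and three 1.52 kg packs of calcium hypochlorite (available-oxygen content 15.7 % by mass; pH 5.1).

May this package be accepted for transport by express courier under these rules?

No

The magnesium fire-starter has burn rate 6 mm/s, which is > 2 mm/s, so it is Category FS (Flammable Solid).
Calcium hypochlorite: available-oxygen content 15.7 % by mass ≥ 10 % by mass → Category OX (Oxidizer).
Category FS quantity: two 24.25 kg packs = 48.5 kg.
That is within the Category FS express courier limit of 50 kg.
Category OX quantity: three 1.52 kg packs = 4.56 kg.
4.56 kg ≤ 5 kg (express courier limit, Category OX) — within limit.
Category FS and Category OX may not share an outer package.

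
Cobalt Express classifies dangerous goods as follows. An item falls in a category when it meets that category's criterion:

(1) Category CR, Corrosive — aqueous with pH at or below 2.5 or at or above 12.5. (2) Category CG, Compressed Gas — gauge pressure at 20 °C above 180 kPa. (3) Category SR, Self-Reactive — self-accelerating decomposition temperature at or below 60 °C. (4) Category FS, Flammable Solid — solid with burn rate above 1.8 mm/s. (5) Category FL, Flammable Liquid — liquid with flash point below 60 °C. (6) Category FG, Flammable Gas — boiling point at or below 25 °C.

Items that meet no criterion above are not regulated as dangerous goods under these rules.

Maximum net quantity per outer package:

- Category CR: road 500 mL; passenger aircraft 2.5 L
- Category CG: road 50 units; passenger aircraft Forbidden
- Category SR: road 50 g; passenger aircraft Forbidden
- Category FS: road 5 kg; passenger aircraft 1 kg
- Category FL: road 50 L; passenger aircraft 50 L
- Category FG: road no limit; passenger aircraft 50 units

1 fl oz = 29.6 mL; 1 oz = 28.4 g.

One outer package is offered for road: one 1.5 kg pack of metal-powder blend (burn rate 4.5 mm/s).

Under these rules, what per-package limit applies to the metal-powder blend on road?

5 kg

The metal-powder blend has burn rate 4.5 mm/s, which is > 1.8 mm/s, so it is Category FS (Flammable Solid).
The road limit for Category FS is 5 kg.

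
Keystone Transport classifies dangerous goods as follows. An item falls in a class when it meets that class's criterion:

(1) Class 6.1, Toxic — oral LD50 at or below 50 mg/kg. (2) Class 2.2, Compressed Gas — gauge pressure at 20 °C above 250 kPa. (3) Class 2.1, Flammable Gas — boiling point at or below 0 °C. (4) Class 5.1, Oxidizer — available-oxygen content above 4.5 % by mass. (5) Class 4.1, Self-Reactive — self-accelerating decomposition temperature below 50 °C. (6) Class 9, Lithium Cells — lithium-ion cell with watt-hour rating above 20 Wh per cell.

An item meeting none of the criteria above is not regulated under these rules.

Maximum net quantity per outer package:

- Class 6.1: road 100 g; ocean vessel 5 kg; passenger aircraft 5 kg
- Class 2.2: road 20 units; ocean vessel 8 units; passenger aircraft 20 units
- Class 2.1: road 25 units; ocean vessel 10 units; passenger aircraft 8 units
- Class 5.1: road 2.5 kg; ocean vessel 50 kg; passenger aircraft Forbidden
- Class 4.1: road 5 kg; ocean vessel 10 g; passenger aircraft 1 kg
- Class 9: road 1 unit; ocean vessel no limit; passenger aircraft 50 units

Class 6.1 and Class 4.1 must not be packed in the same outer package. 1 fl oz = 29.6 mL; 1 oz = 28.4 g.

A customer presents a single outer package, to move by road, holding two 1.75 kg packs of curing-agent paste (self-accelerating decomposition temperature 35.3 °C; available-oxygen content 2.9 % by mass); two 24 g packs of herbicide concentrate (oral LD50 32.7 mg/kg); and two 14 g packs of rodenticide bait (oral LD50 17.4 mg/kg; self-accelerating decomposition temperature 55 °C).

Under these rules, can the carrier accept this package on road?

No

The curing-agent paste has self-accelerating decomposition temperature 35.3 °C, which is < 50 °C, so it is Class 4.1 (Self-Reactive).
With oral LD50 32.7 mg/kg (≤ 50 mg/kg), the herbicide concentrate falls in Class 6.1.
The rodenticide bait has oral LD50 17.4 mg/kg, which is ≤ 50 mg/kg, so it is Class 6.1 (Toxic).
Class 6.1 net quantity: (two 24 g packs = 48 g) + (two 14 g packs = 28 g) = 76 g.
76 g is within the road limit of 100 g for Class 6.1.
Class 4.1 quantity: two 1.75 kg packs = 3.5 kg.
3.5 kg ≤ 5 kg (road limit, Class 4.1) — within limit.
Class 6.1 and Class 4.1 may not share an outer package.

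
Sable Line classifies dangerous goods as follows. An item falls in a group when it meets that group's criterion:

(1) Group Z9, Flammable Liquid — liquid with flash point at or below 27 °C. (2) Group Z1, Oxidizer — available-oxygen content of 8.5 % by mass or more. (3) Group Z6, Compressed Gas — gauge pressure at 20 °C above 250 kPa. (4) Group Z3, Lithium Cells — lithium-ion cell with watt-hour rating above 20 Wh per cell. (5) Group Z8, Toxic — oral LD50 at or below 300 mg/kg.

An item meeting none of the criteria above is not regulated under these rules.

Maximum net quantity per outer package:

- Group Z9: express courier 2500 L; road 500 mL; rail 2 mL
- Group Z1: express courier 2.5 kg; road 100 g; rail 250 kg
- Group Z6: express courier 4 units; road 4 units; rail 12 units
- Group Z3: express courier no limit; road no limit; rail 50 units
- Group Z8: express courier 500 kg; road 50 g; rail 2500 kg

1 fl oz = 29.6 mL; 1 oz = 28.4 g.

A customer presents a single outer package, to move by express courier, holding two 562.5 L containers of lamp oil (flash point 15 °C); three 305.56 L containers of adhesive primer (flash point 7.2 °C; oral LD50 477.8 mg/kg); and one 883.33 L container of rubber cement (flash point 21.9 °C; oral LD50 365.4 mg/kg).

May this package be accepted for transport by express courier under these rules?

With flash point 15 °C (≤ 27 °C), the lamp oil falls in Group Z9.
Adhesive primer: flash point 7.2 °C ≤ 27 °C → Group Z9 (Flammable Liquid).
Rubber cement: flash point 21.9 °C ≤ 27 °C → Group Z9 (Flammable Liquid).
Total Group Z9: (two 562.5 L containers = 1125 L) + (three 305.56 L containers = 916.68 L) + 883.33 L = 2925.01 L.
That exceeds the Group Z9 express courier limit of 2500 L.

No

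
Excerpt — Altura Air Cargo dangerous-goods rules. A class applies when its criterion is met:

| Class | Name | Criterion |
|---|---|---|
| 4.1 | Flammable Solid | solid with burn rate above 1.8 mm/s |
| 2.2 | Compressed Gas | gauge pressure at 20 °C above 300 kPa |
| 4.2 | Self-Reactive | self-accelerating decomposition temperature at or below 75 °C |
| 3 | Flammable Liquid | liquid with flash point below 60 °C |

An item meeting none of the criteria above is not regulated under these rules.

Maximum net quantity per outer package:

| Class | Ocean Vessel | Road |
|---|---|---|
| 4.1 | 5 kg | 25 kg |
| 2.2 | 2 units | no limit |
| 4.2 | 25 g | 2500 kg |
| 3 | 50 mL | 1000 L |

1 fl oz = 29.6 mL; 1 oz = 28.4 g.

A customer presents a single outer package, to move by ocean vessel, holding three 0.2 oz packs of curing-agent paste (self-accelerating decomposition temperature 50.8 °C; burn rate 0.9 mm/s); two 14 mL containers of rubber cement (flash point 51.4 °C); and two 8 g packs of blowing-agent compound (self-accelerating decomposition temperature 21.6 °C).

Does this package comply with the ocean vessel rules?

Self-accelerating decomposition temperature 50.8 °C meets the Class 4.2 criterion (Self-Reactive), so the curing-agent paste is Class 4.2.
Rubber cement: flash point 51.4 °C < 60 °C → Class 3 (Flammable Liquid).
Self-accelerating decomposition temperature 21.6 °C meets the Class 4.2 criterion (Self-Reactive), so the blowing-agent compound is Class 4.2.
Class 4.2 net quantity: (three 0.2 oz packs = 17.04 g) + (two 8 g packs = 16 g) = 33.04 g.
That exceeds the Class 4.2 ocean vessel limit of 25 g.
Class 3 quantity: two 14 mL containers = 28 mL.
28 mL is within the ocean vessel limit of 50 mL for Class 3.

No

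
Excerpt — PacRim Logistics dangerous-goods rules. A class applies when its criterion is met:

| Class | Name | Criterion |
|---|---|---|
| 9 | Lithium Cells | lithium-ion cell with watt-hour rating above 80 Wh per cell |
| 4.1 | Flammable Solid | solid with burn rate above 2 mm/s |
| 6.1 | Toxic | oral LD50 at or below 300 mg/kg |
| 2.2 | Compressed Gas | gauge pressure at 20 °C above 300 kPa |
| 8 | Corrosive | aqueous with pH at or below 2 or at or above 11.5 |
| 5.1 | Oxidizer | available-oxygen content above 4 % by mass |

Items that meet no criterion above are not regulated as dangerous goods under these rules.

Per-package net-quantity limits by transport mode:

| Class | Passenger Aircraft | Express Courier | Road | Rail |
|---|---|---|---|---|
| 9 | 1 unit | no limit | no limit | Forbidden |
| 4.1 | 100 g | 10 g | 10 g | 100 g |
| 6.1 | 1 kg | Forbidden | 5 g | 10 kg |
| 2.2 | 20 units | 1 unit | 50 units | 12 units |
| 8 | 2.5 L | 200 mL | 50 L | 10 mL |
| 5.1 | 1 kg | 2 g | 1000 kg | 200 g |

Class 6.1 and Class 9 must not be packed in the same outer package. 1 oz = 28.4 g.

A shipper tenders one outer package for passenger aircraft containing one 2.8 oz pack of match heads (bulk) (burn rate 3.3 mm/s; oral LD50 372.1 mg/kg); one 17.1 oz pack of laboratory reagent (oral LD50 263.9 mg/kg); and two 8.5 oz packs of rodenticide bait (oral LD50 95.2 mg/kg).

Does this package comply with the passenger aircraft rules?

Yes

With burn rate 3.3 mm/s (> 2 mm/s), the match heads (bulk) fall in Class 4.1.
With oral LD50 263.9 mg/kg (≤ 300 mg/kg), the laboratory reagent falls in Class 6.1.
The rodenticide bait has oral LD50 95.2 mg/kg, which is ≤ 300 mg/kg, so it is Class 6.1 (Toxic).
Class 6.1 net quantity: (one 17.1 oz pack = 485.64 g) + (two 8.5 oz packs = 482.8 g) = 968.44 g.
968.44 g ≤ 1 kg (passenger aircraft limit, Class 6.1) — within limit.
Class 4.1 quantity: one 2.8 oz pack = 79.52 g.
79.52 g ≤ 100 g (passenger aircraft limit, Class 4.1) — within limit.
The segregation rule (Class 6.1 with Class 9) does not apply to Class 6.1 with Class 4.1.
Every hazard class is within its passenger aircraft limit and no segregation rule is violated.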